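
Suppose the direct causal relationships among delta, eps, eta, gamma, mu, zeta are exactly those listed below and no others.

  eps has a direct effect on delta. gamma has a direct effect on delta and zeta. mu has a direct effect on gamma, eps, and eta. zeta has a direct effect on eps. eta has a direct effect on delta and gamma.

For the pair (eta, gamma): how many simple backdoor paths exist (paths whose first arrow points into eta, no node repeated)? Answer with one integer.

A backdoor path from eta to gamma is any simple undirected path whose first edge points into eta (i.e. leaves eta via a parent).
Parents of eta: {mu}.
Enumerating:
  P1: eta <- mu -> gamma
  P2: eta <- mu -> eps <- zeta <- gamma
  P3: eta <- mu -> eps -> delta <- gamma
That exhausts the simple backdoor paths. Count: 3.

3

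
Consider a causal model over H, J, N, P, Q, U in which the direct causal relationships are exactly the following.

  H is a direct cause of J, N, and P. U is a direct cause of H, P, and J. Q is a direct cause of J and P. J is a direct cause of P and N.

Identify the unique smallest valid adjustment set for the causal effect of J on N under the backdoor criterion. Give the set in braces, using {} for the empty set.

{H}

Variables eligible for adjustment (non-descendants of J, excluding J and N): {H, Q, U}.
Backdoor paths from J to N:
  P1: J <- U -> H -> N
  P2: J <- U -> P <- H -> N
  P3: J <- Q -> P <- U -> H -> N
  P4: J <- Q -> P <- H -> N
  P5: J <- H -> N
The empty set is not sufficient: P1 (J <- U -> H -> N) has no collider blocking it and no conditioned non-collider, so it is open.
Try {H}:
  P1: blocked at chain node H ∈ conditioning set.
  P2: blocked at collider P (neither it nor any descendant is in the conditioning set).
  P3: blocked at collider P (neither it nor any descendant is in the conditioning set).
  P4: blocked at collider P (neither it nor any descendant is in the conditioning set).
  P5: blocked at fork node H ∈ conditioning set.
{H} contains no descendant of J and blocks every backdoor path.
No other singleton works — e.g. {U} leaves P5 open — so {H} is the unique smallest valid adjustment set.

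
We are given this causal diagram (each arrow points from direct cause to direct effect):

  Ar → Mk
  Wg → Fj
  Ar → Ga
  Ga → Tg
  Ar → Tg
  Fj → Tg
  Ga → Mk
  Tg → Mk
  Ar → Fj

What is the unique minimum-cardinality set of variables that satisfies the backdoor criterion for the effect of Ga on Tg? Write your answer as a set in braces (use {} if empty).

{Ar}

Variables eligible for adjustment (non-descendants of Ga, excluding Ga and Tg): {Ar, Fj, Wg}.
Backdoor paths from Ga to Tg:
  P1: Ga <- Ar -> Fj -> Tg
  P2: Ga <- Ar -> Tg
  P3: Ga <- Ar -> Mk <- Tg
The empty set is not sufficient: P1 (Ga <- Ar -> Fj -> Tg) has no collider blocking it and no conditioned non-collider, so it is open.
Try {Ar}:
  P1: blocked at fork node Ar ∈ conditioning set.
  P2: blocked at fork node Ar ∈ conditioning set.
  P3: blocked at fork node Ar ∈ conditioning set.
{Ar} contains no descendant of Ga and blocks every backdoor path.
No other singleton works — e.g. {Wg} leaves P1 open — so {Ar} is the unique smallest valid adjustment set.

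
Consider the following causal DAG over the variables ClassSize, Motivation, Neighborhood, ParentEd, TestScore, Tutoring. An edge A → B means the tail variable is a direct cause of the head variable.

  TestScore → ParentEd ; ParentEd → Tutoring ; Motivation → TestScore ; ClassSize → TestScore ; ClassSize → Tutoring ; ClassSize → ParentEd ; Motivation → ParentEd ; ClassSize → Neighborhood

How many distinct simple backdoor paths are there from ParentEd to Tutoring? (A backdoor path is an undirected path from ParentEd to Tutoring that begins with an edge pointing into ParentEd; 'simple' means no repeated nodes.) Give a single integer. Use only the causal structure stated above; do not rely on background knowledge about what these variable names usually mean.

A backdoor path from ParentEd to Tutoring is any simple undirected path whose first edge points into ParentEd (i.e. leaves ParentEd via a parent).
Parents of ParentEd: {ClassSize, Motivation, TestScore}.
Enumerating:
  P1: ParentEd <- Motivation -> TestScore <- ClassSize -> Tutoring
  P2: ParentEd <- ClassSize -> Tutoring
  P3: ParentEd <- TestScore <- ClassSize -> Tutoring
That exhausts the simple backdoor paths. Count: 3.

3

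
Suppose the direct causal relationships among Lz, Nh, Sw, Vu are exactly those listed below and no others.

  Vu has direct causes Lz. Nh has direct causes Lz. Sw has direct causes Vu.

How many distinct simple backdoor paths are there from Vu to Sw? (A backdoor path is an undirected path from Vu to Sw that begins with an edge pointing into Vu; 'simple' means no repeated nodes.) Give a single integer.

0

A backdoor path from Vu to Sw is any simple undirected path whose first edge points into Vu (i.e. leaves Vu via a parent).
Parents of Vu: {Lz}.
No simple path from any parent of Vu reaches Sw without revisiting Vu, so there are no backdoor paths.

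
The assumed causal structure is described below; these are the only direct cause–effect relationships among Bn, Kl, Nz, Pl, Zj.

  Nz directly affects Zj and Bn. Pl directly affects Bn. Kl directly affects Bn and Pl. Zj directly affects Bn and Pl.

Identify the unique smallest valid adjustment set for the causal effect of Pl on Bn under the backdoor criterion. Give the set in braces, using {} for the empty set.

{Kl, Zj}

Variables eligible for adjustment (non-descendants of Pl, excluding Pl and Bn): {Kl, Nz, Zj}.
Backdoor paths from Pl to Bn:
  P1: Pl <- Kl -> Bn
  P2: Pl <- Zj <- Nz -> Bn
  P3: Pl <- Zj -> Bn
The empty set is not sufficient: P1 (Pl <- Kl -> Bn) has no collider blocking it and no conditioned non-collider, so it is open.
Try {Kl, Zj}:
  P1: blocked at fork node Kl ∈ conditioning set.
  P2: blocked at chain node Zj ∈ conditioning set.
  P3: blocked at fork node Zj ∈ conditioning set.
{Kl, Zj} contains no descendant of Pl and blocks every backdoor path.
Every element of {Kl, Zj} is needed (dropping Kl leaves P1 open; dropping Zj leaves P2 open), so no proper subset is valid.
Among all size-2 subsets of the eligible variables, only {Kl, Zj} blocks every backdoor path, so it is the unique smallest valid adjustment set.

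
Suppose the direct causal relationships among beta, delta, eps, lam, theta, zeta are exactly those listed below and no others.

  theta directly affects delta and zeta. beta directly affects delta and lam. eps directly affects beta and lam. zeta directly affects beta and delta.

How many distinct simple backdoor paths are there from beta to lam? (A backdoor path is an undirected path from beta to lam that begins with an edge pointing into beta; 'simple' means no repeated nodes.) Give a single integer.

1

A backdoor path from beta to lam is any simple undirected path whose first edge points into beta (i.e. leaves beta via a parent).
Parents of beta: {eps, zeta}.
Enumerating:
  P1: beta <- eps -> lam
That exhausts the simple backdoor paths. Count: 1.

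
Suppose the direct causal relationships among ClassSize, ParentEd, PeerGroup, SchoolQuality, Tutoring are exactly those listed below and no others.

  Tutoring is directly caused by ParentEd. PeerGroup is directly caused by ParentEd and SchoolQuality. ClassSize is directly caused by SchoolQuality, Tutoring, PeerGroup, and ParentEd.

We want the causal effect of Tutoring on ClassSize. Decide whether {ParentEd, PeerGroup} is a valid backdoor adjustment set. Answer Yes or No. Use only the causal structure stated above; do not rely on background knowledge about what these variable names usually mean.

Yes

Backdoor paths from Tutoring to ClassSize (paths whose first edge points into Tutoring):
  P1: Tutoring <- ParentEd -> PeerGroup <- SchoolQuality -> ClassSize
  P2: Tutoring <- ParentEd -> PeerGroup -> ClassSize
  P3: Tutoring <- ParentEd -> ClassSize
Condition 1 (no descendant of Tutoring in the set): holds — descendants of Tutoring are {ClassSize}; none are in {ParentEd, PeerGroup}.
Condition 2 (every backdoor path blocked by {ParentEd, PeerGroup}):
  P1: blocked at fork node ParentEd ∈ conditioning set.
  P2: blocked at fork node ParentEd ∈ conditioning set.
  P3: blocked at fork node ParentEd ∈ conditioning set.
{ParentEd, PeerGroup} satisfies the backdoor criterion.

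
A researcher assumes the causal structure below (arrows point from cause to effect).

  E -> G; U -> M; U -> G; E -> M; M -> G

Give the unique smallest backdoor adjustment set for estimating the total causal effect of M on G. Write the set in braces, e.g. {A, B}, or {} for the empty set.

{E, U}

Variables eligible for adjustment (non-descendants of M, excluding M and G): {E, U}.
Backdoor paths from M to G:
  P1: M <- U -> G
  P2: M <- E -> G
The empty set is not sufficient: P1 (M <- U -> G) has no collider blocking it and no conditioned non-collider, so it is open.
Try {E, U}:
  P1: blocked at fork node U ∈ conditioning set.
  P2: blocked at fork node E ∈ conditioning set.
{E, U} contains no descendant of M and blocks every backdoor path.
Every element of {E, U} is needed (dropping E leaves P2 open; dropping U leaves P1 open), so no proper subset is valid.
Among all size-2 subsets of the eligible variables, only {E, U} blocks every backdoor path, so it is the unique smallest valid adjustment set.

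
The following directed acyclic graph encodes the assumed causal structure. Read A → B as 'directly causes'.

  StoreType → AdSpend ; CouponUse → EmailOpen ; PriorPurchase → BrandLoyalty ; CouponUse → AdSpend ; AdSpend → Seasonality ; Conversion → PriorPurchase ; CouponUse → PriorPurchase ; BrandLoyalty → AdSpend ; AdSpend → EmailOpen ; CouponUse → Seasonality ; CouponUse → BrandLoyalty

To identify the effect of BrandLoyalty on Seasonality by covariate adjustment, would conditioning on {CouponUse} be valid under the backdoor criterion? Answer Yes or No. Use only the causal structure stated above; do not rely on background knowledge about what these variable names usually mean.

Backdoor paths from BrandLoyalty to Seasonality (paths whose first edge points into BrandLoyalty):
  P1: BrandLoyalty <- CouponUse -> AdSpend -> Seasonality
  P2: BrandLoyalty <- CouponUse -> EmailOpen <- AdSpend -> Seasonality
  P3: BrandLoyalty <- CouponUse -> Seasonality
  P4: BrandLoyalty <- PriorPurchase <- CouponUse -> AdSpend -> Seasonality
  P5: BrandLoyalty <- PriorPurchase <- CouponUse -> EmailOpen <- AdSpend -> Seasonality
  P6: BrandLoyalty <- PriorPurchase <- CouponUse -> Seasonality
Condition 1 (no descendant of BrandLoyalty in the set): holds — descendants of BrandLoyalty are {AdSpend, EmailOpen, Seasonality}; none are in {CouponUse}.
Condition 2 (every backdoor path blocked by {CouponUse}):
  P1: blocked at fork node CouponUse ∈ conditioning set.
  P2: blocked at fork node CouponUse ∈ conditioning set.
  P3: blocked at fork node CouponUse ∈ conditioning set.
  P4: blocked at fork node CouponUse ∈ conditioning set.
  P5: blocked at fork node CouponUse ∈ conditioning set.
  P6: blocked at fork node CouponUse ∈ conditioning set.
{CouponUse} satisfies the backdoor criterion.

Yes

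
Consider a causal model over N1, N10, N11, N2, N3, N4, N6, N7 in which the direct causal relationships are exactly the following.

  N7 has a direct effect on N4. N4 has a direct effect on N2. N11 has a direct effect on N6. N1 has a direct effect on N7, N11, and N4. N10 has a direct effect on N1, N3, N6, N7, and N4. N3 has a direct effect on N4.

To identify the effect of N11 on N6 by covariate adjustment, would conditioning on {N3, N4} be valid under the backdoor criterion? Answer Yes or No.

No

Backdoor paths from N11 to N6 (paths whose first edge points into N11):
  P1: N11 <- N1 <- N10 -> N6
  P2: N11 <- N1 -> N7 <- N10 -> N6
  P3: N11 <- N1 -> N7 -> N4 <- N10 -> N6
  P4: N11 <- N1 -> N7 -> N4 <- N3 <- N10 -> N6
  P5: N11 <- N1 -> N4 <- N10 -> N6
  P6: N11 <- N1 -> N4 <- N7 <- N10 -> N6
  P7: N11 <- N1 -> N4 <- N3 <- N10 -> N6
Condition 1 (no descendant of N11 in the set): holds — descendants of N11 are {N6}; none are in {N3, N4}.
Condition 2 (every backdoor path blocked by {N3, N4}):
  P1: open — no interior node is in the conditioning set.
  P2: open — collider(s) N7 are conditioned on (or have a conditioned descendant) and no non-collider on the path is in the set.
  P3: open — collider(s) N4 are conditioned on (or have a conditioned descendant) and no non-collider on the path is in the set.
  P4: blocked at chain node N3 ∈ conditioning set.
  P5: open — collider(s) N4 are conditioned on (or have a conditioned descendant) and no non-collider on the path is in the set.
  P6: open — collider(s) N4 are conditioned on (or have a conditioned descendant) and no non-collider on the path is in the set.
  P7: blocked at chain node N3 ∈ conditioning set.
{N3, N4} does not satisfy the backdoor criterion.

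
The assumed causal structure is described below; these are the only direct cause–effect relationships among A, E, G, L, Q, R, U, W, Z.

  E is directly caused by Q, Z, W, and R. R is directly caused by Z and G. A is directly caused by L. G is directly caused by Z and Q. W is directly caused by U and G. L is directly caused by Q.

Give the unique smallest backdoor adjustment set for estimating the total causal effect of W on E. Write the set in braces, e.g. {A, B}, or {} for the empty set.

{G}

Variables eligible for adjustment (non-descendants of W, excluding W and E): {A, G, L, Q, R, U, Z}.
Backdoor paths from W to E:
  P1: W <- G <- Z -> R -> E
  P2: W <- G <- Z -> E
  P3: W <- G <- Q -> E
  P4: W <- G -> R <- Z -> E
  P5: W <- G -> R -> E
The empty set is not sufficient: P1 (W <- G <- Z -> R -> E) has no collider blocking it and no conditioned non-collider, so it is open.
Try {G}:
  P1: blocked at chain node G ∈ conditioning set.
  P2: blocked at chain node G ∈ conditioning set.
  P3: blocked at chain node G ∈ conditioning set.
  P4: blocked at fork node G ∈ conditioning set.
  P5: blocked at fork node G ∈ conditioning set.
{G} contains no descendant of W and blocks every backdoor path.
No other singleton works — e.g. {Z} leaves P3 open — so {G} is the unique smallest valid adjustment set.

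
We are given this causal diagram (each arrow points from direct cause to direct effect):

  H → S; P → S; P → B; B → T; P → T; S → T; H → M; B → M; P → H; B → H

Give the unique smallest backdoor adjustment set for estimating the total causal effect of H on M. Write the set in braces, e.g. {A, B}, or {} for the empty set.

{B}

Variables eligible for adjustment (non-descendants of H, excluding H and M): {B, P}.
Backdoor paths from H to M:
  P1: H <- P -> B -> M
  P2: H <- P -> S -> T <- B -> M
  P3: H <- P -> T <- B -> M
  P4: H <- B -> M
The empty set is not sufficient: P1 (H <- P -> B -> M) has no collider blocking it and no conditioned non-collider, so it is open.
Try {B}:
  P1: blocked at chain node B ∈ conditioning set.
  P2: blocked at collider T (neither it nor any descendant is in the conditioning set).
  P3: blocked at collider T (neither it nor any descendant is in the conditioning set).
  P4: blocked at fork node B ∈ conditioning set.
{B} contains no descendant of H and blocks every backdoor path.
No other singleton works — e.g. {P} leaves P4 open — so {B} is the unique smallest valid adjustment set.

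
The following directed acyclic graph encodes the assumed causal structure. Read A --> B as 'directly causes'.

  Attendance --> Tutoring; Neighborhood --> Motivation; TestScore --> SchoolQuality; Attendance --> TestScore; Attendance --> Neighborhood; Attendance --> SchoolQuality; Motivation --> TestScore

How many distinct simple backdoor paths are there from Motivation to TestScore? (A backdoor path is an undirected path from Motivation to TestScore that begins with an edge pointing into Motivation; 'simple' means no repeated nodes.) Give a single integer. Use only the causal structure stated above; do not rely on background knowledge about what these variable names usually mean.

A backdoor path from Motivation to TestScore is any simple undirected path whose first edge points into Motivation (i.e. leaves Motivation via a parent).
Parents of Motivation: {Neighborhood}.
Enumerating:
  P1: Motivation <- Neighborhood <- Attendance -> TestScore
  P2: Motivation <- Neighborhood <- Attendance -> SchoolQuality <- TestScore
That exhausts the simple backdoor paths. Count: 2.

2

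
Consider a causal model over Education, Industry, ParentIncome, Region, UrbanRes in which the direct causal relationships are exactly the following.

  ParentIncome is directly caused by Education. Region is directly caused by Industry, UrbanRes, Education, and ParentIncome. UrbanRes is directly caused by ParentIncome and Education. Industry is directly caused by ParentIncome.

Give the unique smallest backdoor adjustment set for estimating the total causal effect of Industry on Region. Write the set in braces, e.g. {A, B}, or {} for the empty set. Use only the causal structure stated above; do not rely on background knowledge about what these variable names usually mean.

Variables eligible for adjustment (non-descendants of Industry, excluding Industry and Region): {Education, ParentIncome, UrbanRes}.
Backdoor paths from Industry to Region:
  P1: Industry <- ParentIncome <- Education -> UrbanRes -> Region
  P2: Industry <- ParentIncome <- Education -> Region
  P3: Industry <- ParentIncome -> UrbanRes <- Education -> Region
  P4: Industry <- ParentIncome -> UrbanRes -> Region
  P5: Industry <- ParentIncome -> Region
The empty set is not sufficient: P1 (Industry <- ParentIncome <- Education -> UrbanRes -> Region) has no collider blocking it and no conditioned non-collider, so it is open.
Try {ParentIncome}:
  P1: blocked at chain node ParentIncome ∈ conditioning set.
  P2: blocked at chain node ParentIncome ∈ conditioning set.
  P3: blocked at fork node ParentIncome ∈ conditioning set.
  P4: blocked at fork node ParentIncome ∈ conditioning set.
  P5: blocked at fork node ParentIncome ∈ conditioning set.
{ParentIncome} contains no descendant of Industry and blocks every backdoor path.
No other singleton works — e.g. {Education} leaves P4 open — so {ParentIncome} is the unique smallest valid adjustment set.

{ParentIncome}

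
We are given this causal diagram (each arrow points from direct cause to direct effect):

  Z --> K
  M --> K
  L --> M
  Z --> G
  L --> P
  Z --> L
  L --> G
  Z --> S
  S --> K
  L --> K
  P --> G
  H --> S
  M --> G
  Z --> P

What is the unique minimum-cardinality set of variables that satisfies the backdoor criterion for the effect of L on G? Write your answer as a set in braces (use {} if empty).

{Z}

Variables eligible for adjustment (non-descendants of L, excluding L and G): {H, S, Z}.
Backdoor paths from L to G:
  P1: L <- Z -> S -> K <- M -> G
  P2: L <- Z -> P -> G
  P3: L <- Z -> K <- M -> G
  P4: L <- Z -> G
The empty set is not sufficient: P2 (L <- Z -> P -> G) has no collider blocking it and no conditioned non-collider, so it is open.
Try {Z}:
  P1: blocked at fork node Z ∈ conditioning set.
  P2: blocked at fork node Z ∈ conditioning set.
  P3: blocked at fork node Z ∈ conditioning set.
  P4: blocked at fork node Z ∈ conditioning set.
{Z} contains no descendant of L and blocks every backdoor path.
No other singleton works — e.g. {H} leaves P2 open — so {Z} is the unique smallest valid adjustment set.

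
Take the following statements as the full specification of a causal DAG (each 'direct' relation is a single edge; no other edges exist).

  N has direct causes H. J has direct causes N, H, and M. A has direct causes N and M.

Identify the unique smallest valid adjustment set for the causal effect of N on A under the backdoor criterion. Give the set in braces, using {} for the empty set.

Variables eligible for adjustment (non-descendants of N, excluding N and A): {H, M}.
Backdoor paths from N to A:
  P1: N <- H -> J <- M -> A
Each backdoor path contains an unconditioned collider, so every path is already blocked with the empty conditioning set:
  P1: blocked at collider J (neither it nor any descendant is in the conditioning set).
The empty set is therefore the unique smallest valid set.

{}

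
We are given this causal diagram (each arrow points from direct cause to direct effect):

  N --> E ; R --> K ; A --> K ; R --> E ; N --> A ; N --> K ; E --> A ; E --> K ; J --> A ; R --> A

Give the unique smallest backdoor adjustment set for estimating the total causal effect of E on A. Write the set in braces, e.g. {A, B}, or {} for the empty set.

Variables eligible for adjustment (non-descendants of E, excluding E and A): {J, N, R}.
Backdoor paths from E to A:
  P1: E <- N -> A
  P2: E <- N -> K <- R -> A
  P3: E <- N -> K <- A
  P4: E <- R -> A
  P5: E <- R -> K <- N -> A
  P6: E <- R -> K <- A
The empty set is not sufficient: P1 (E <- N -> A) has no collider blocking it and no conditioned non-collider, so it is open.
Try {N, R}:
  P1: blocked at fork node N ∈ conditioning set.
  P2: blocked at fork node N ∈ conditioning set.
  P3: blocked at fork node N ∈ conditioning set.
  P4: blocked at fork node R ∈ conditioning set.
  P5: blocked at fork node R ∈ conditioning set.
  P6: blocked at fork node R ∈ conditioning set.
{N, R} contains no descendant of E and blocks every backdoor path.
Every element of {N, R} is needed (dropping N leaves P1 open; dropping R leaves P4 open), so no proper subset is valid.
Among all size-2 subsets of the eligible variables, only {N, R} blocks every backdoor path, so it is the unique smallest valid adjustment set.

{N, R}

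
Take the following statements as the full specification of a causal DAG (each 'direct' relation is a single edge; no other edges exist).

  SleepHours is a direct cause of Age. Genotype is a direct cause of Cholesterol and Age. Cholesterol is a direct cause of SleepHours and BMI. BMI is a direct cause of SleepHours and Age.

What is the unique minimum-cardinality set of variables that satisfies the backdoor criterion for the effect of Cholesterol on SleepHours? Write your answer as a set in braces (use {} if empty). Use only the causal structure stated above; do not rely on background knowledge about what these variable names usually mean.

Variables eligible for adjustment (non-descendants of Cholesterol, excluding Cholesterol and SleepHours): {Genotype}.
Backdoor paths from Cholesterol to SleepHours:
  P1: Cholesterol <- Genotype -> Age <- BMI -> SleepHours
  P2: Cholesterol <- Genotype -> Age <- SleepHours
Each backdoor path contains an unconditioned collider, so every path is already blocked with the empty conditioning set:
  P1: blocked at collider Age (neither it nor any descendant is in the conditioning set).
  P2: blocked at collider Age (neither it nor any descendant is in the conditioning set).
The empty set is therefore the unique smallest valid set.

{}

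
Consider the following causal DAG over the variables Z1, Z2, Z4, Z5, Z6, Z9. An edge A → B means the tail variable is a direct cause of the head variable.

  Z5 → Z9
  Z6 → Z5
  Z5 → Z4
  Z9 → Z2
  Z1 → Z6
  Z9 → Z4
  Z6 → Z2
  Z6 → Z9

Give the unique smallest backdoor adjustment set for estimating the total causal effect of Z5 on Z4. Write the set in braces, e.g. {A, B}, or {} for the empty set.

Variables eligible for adjustment (non-descendants of Z5, excluding Z5 and Z4): {Z1, Z6}.
Backdoor paths from Z5 to Z4:
  P1: Z5 <- Z6 -> Z9 -> Z4
  P2: Z5 <- Z6 -> Z2 <- Z9 -> Z4
The empty set is not sufficient: P1 (Z5 <- Z6 -> Z9 -> Z4) has no collider blocking it and no conditioned non-collider, so it is open.
Try {Z6}:
  P1: blocked at fork node Z6 ∈ conditioning set.
  P2: blocked at fork node Z6 ∈ conditioning set.
{Z6} contains no descendant of Z5 and blocks every backdoor path.
No other singleton works — e.g. {Z1} leaves P1 open — so {Z6} is the unique smallest valid adjustment set.

{Z6}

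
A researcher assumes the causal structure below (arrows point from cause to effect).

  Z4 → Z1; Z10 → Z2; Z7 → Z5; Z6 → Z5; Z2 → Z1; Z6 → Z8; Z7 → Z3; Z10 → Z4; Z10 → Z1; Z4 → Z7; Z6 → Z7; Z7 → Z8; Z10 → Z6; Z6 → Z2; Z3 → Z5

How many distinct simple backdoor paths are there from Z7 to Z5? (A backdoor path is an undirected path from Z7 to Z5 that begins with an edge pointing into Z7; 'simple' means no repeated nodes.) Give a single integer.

A backdoor path from Z7 to Z5 is any simple undirected path whose first edge points into Z7 (i.e. leaves Z7 via a parent).
Parents of Z7: {Z4, Z6}.
Enumerating:
  P1: Z7 <- Z4 <- Z10 -> Z6 -> Z5
  P2: Z7 <- Z4 <- Z10 -> Z2 <- Z6 -> Z5
  P3: Z7 <- Z4 <- Z10 -> Z1 <- Z2 <- Z6 -> Z5
  P4: Z7 <- Z4 -> Z1 <- Z10 -> Z6 -> Z5
  P5: Z7 <- Z4 -> Z1 <- Z10 -> Z2 <- Z6 -> Z5
  P6: Z7 <- Z4 -> Z1 <- Z2 <- Z10 -> Z6 -> Z5
  P7: Z7 <- Z4 -> Z1 <- Z2 <- Z6 -> Z5
  P8: Z7 <- Z6 -> Z5
That exhausts the simple backdoor paths. Count: 8.

8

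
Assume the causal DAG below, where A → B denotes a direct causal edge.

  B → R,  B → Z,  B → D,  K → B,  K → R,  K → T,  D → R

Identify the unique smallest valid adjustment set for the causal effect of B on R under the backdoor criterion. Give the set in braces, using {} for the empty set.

{K}

Variables eligible for adjustment (non-descendants of B, excluding B and R): {K, T}.
Backdoor paths from B to R:
  P1: B <- K -> R
The empty set is not sufficient: P1 (B <- K -> R) has no collider blocking it and no conditioned non-collider, so it is open.
Try {K}:
  P1: blocked at fork node K ∈ conditioning set.
{K} contains no descendant of B and blocks every backdoor path.
No other singleton works — e.g. {T} leaves P1 open — so {K} is the unique smallest valid adjustment set.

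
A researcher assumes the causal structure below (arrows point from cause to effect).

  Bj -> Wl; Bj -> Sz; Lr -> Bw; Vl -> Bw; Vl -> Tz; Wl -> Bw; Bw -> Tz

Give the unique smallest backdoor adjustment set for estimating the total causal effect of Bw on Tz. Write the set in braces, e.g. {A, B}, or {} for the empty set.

{Vl}

Variables eligible for adjustment (non-descendants of Bw, excluding Bw and Tz): {Bj, Lr, Sz, Vl, Wl}.
Backdoor paths from Bw to Tz:
  P1: Bw <- Vl -> Tz
The empty set is not sufficient: P1 (Bw <- Vl -> Tz) has no collider blocking it and no conditioned non-collider, so it is open.
Try {Vl}:
  P1: blocked at fork node Vl ∈ conditioning set.
{Vl} contains no descendant of Bw and blocks every backdoor path.
No other singleton works — e.g. {Bj} leaves P1 open — so {Vl} is the unique smallest valid adjustment set.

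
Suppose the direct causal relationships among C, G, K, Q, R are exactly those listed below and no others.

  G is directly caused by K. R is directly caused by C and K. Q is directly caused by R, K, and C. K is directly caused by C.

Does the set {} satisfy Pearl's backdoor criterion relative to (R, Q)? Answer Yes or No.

No

Backdoor paths from R to Q (paths whose first edge points into R):
  P1: R <- C -> K -> Q
  P2: R <- C -> Q
  P3: R <- K <- C -> Q
  P4: R <- K -> Q
Condition 1 (no descendant of R in the set): holds — descendants of R are {Q}; none are in {}.
Condition 2 (every backdoor path blocked by {}):
  P1: open — no interior node is in the conditioning set.
  P2: open — no interior node is in the conditioning set.
  P3: open — no interior node is in the conditioning set.
  P4: open — no interior node is in the conditioning set.
{} does not satisfy the backdoor criterion.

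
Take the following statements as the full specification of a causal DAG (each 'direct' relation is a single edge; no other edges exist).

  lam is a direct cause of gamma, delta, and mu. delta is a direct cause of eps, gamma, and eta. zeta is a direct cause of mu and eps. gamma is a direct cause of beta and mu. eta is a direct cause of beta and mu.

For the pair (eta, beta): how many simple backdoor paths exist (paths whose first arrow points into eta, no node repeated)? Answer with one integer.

5

A backdoor path from eta to beta is any simple undirected path whose first edge points into eta (i.e. leaves eta via a parent).
Parents of eta: {delta}.
Enumerating:
  P1: eta <- delta <- lam -> gamma -> beta
  P2: eta <- delta <- lam -> mu <- gamma -> beta
  P3: eta <- delta -> gamma -> beta
  P4: eta <- delta -> eps <- zeta -> mu <- lam -> gamma -> beta
  P5: eta <- delta -> eps <- zeta -> mu <- gamma -> beta
That exhausts the simple backdoor paths. Count: 5.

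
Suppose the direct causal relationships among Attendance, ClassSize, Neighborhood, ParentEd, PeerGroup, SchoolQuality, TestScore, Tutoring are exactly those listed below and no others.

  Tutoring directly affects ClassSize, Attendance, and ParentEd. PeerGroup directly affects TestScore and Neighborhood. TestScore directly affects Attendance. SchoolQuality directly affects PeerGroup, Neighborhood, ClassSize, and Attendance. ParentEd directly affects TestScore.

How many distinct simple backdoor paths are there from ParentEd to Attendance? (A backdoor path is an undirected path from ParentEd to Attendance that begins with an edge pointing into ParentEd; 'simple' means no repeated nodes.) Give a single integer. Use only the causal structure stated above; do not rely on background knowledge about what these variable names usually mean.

A backdoor path from ParentEd to Attendance is any simple undirected path whose first edge points into ParentEd (i.e. leaves ParentEd via a parent).
Parents of ParentEd: {Tutoring}.
Enumerating:
  P1: ParentEd <- Tutoring -> ClassSize <- SchoolQuality -> PeerGroup -> TestScore -> Attendance
  P2: ParentEd <- Tutoring -> ClassSize <- SchoolQuality -> Neighborhood <- PeerGroup -> TestScore -> Attendance
  P3: ParentEd <- Tutoring -> ClassSize <- SchoolQuality -> Attendance
  P4: ParentEd <- Tutoring -> Attendance
That exhausts the simple backdoor paths. Count: 4.

4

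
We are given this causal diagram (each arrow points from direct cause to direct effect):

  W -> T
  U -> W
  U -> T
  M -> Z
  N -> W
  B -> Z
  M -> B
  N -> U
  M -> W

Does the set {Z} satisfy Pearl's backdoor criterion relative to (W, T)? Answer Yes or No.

Backdoor paths from W to T (paths whose first edge points into W):
  P1: W <- N -> U -> T
  P2: W <- U -> T
Condition 1 (no descendant of W in the set): holds — descendants of W are {T}; none are in {Z}.
Condition 2 (every backdoor path blocked by {Z}):
  P1: open — no interior node is in the conditioning set.
  P2: open — no interior node is in the conditioning set.
{Z} does not satisfy the backdoor criterion.

No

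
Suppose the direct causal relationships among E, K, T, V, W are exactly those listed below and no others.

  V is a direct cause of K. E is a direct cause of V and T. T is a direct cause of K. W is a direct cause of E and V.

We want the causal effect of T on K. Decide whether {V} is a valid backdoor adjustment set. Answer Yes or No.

Yes

Backdoor paths from T to K (paths whose first edge points into T):
  P1: T <- E <- W -> V -> K
  P2: T <- E -> V -> K
Condition 1 (no descendant of T in the set): holds — descendants of T are {K}; none are in {V}.
Condition 2 (every backdoor path blocked by {V}):
  P1: blocked at chain node V ∈ conditioning set.
  P2: blocked at chain node V ∈ conditioning set.
{V} satisfies the backdoor criterion.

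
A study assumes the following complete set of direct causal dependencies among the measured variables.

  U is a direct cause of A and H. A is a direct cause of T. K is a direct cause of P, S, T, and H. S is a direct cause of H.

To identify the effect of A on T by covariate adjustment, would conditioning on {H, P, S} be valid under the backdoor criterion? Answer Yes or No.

No

Backdoor paths from A to T (paths whose first edge points into A):
  P1: A <- U -> H <- K -> T
  P2: A <- U -> H <- S <- K -> T
Condition 1 (no descendant of A in the set): holds — descendants of A are {T}; none are in {H, P, S}.
Condition 2 (every backdoor path blocked by {H, P, S}):
  P1: open — collider(s) H are conditioned on (or have a conditioned descendant) and no non-collider on the path is in the set.
  P2: blocked at chain node S ∈ conditioning set.
{H, P, S} does not satisfy the backdoor criterion.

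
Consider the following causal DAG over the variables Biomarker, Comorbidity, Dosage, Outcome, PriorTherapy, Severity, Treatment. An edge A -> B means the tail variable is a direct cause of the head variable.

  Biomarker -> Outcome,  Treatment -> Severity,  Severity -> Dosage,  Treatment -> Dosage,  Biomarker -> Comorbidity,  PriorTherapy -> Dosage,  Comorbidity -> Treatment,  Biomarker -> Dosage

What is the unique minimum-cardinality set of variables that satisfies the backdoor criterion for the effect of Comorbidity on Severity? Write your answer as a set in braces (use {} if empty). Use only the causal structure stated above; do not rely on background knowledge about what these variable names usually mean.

{}

Variables eligible for adjustment (non-descendants of Comorbidity, excluding Comorbidity and Severity): {Biomarker, Outcome, PriorTherapy}.
Backdoor paths from Comorbidity to Severity:
  P1: Comorbidity <- Biomarker -> Dosage <- Treatment -> Severity
  P2: Comorbidity <- Biomarker -> Dosage <- Severity
Each backdoor path contains an unconditioned collider, so every path is already blocked with the empty conditioning set:
  P1: blocked at collider Dosage (neither it nor any descendant is in the conditioning set).
  P2: blocked at collider Dosage (neither it nor any descendant is in the conditioning set).
The empty set is therefore the unique smallest valid set.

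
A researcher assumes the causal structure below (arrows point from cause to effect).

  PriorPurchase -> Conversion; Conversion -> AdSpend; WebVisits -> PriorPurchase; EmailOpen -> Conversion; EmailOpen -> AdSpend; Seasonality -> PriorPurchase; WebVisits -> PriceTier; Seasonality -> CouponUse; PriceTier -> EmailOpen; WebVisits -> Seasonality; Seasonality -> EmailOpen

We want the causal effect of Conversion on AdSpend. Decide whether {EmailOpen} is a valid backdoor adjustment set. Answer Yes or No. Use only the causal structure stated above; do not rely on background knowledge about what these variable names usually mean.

Yes

Backdoor paths from Conversion to AdSpend (paths whose first edge points into Conversion):
  P1: Conversion <- EmailOpen -> AdSpend
  P2: Conversion <- PriorPurchase <- WebVisits -> PriceTier -> EmailOpen -> AdSpend
  P3: Conversion <- PriorPurchase <- WebVisits -> Seasonality -> EmailOpen -> AdSpend
  P4: Conversion <- PriorPurchase <- Seasonality <- WebVisits -> PriceTier -> EmailOpen -> AdSpend
  P5: Conversion <- PriorPurchase <- Seasonality -> EmailOpen -> AdSpend
Condition 1 (no descendant of Conversion in the set): holds — descendants of Conversion are {AdSpend}; none are in {EmailOpen}.
Condition 2 (every backdoor path blocked by {EmailOpen}):
  P1: blocked at fork node EmailOpen ∈ conditioning set.
  P2: blocked at chain node EmailOpen ∈ conditioning set.
  P3: blocked at chain node EmailOpen ∈ conditioning set.
  P4: blocked at chain node EmailOpen ∈ conditioning set.
  P5: blocked at chain node EmailOpen ∈ conditioning set.
{EmailOpen} satisfies the backdoor criterion.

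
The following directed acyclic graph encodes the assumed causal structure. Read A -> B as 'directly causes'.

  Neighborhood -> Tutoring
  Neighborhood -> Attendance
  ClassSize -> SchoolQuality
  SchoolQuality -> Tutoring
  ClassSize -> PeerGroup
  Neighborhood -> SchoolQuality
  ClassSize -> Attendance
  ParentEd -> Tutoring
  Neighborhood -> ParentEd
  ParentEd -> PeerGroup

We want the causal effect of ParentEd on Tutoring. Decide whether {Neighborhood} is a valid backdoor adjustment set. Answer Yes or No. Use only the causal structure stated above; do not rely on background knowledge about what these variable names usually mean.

Yes

Backdoor paths from ParentEd to Tutoring (paths whose first edge points into ParentEd):
  P1: ParentEd <- Neighborhood -> Attendance <- ClassSize -> SchoolQuality -> Tutoring
  P2: ParentEd <- Neighborhood -> SchoolQuality -> Tutoring
  P3: ParentEd <- Neighborhood -> Tutoring
Condition 1 (no descendant of ParentEd in the set): holds — descendants of ParentEd are {PeerGroup, Tutoring}; none are in {Neighborhood}.
Condition 2 (every backdoor path blocked by {Neighborhood}):
  P1: blocked at fork node Neighborhood ∈ conditioning set.
  P2: blocked at fork node Neighborhood ∈ conditioning set.
  P3: blocked at fork node Neighborhood ∈ conditioning set.
{Neighborhood} satisfies the backdoor criterion.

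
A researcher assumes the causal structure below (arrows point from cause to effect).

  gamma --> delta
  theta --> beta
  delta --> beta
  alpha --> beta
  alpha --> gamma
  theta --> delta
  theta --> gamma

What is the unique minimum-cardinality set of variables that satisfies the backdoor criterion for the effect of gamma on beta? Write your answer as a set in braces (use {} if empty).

Variables eligible for adjustment (non-descendants of gamma, excluding gamma and beta): {alpha, theta}.
Backdoor paths from gamma to beta:
  P1: gamma <- theta -> delta -> beta
  P2: gamma <- theta -> beta
  P3: gamma <- alpha -> beta
The empty set is not sufficient: P1 (gamma <- theta -> delta -> beta) has no collider blocking it and no conditioned non-collider, so it is open.
Try {alpha, theta}:
  P1: blocked at fork node theta ∈ conditioning set.
  P2: blocked at fork node theta ∈ conditioning set.
  P3: blocked at fork node alpha ∈ conditioning set.
{alpha, theta} contains no descendant of gamma and blocks every backdoor path.
Every element of {alpha, theta} is needed (dropping alpha leaves P3 open; dropping theta leaves P1 open), so no proper subset is valid.
Among all size-2 subsets of the eligible variables, only {alpha, theta} blocks every backdoor path, so it is the unique smallest valid adjustment set.

{alpha, theta}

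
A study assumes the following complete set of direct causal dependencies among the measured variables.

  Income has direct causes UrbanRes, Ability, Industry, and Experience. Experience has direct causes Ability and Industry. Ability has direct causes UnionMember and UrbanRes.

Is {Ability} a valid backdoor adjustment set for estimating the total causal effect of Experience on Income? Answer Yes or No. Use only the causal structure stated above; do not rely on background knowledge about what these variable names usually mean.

Backdoor paths from Experience to Income (paths whose first edge points into Experience):
  P1: Experience <- Ability <- UrbanRes -> Income
  P2: Experience <- Ability -> Income
  P3: Experience <- Industry -> Income
Condition 1 (no descendant of Experience in the set): holds — descendants of Experience are {Income}; none are in {Ability}.
Condition 2 (every backdoor path blocked by {Ability}):
  P1: blocked at chain node Ability ∈ conditioning set.
  P2: blocked at fork node Ability ∈ conditioning set.
  P3: open — no interior node is in the conditioning set.
{Ability} does not satisfy the backdoor criterion.

No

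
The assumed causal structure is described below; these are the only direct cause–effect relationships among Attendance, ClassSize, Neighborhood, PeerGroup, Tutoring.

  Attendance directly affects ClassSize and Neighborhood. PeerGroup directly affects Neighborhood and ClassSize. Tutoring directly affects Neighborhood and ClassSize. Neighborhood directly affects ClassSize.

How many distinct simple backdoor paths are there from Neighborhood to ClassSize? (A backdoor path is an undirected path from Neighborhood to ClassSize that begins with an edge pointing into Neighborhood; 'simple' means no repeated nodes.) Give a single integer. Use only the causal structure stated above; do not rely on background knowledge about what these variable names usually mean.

3

A backdoor path from Neighborhood to ClassSize is any simple undirected path whose first edge points into Neighborhood (i.e. leaves Neighborhood via a parent).
Parents of Neighborhood: {Attendance, PeerGroup, Tutoring}.
Enumerating:
  P1: Neighborhood <- Tutoring -> ClassSize
  P2: Neighborhood <- PeerGroup -> ClassSize
  P3: Neighborhood <- Attendance -> ClassSize
That exhausts the simple backdoor paths. Count: 3.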